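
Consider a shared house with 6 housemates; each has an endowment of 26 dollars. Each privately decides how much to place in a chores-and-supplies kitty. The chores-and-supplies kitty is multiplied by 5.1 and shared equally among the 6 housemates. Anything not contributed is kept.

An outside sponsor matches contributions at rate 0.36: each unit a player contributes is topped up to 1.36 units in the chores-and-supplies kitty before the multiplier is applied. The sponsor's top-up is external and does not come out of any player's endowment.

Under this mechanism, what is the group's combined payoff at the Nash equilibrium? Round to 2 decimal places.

1082.02 dollars

The effective private return per unit is now 5.1 × 1.36 / 6 = 1.1560 > 1, so every player's dominant strategy flips to full contribution.
At the Nash equilibrium everyone contributes 26. Group total payoff = 5.1 × 1.36 × 156 = 1082.02.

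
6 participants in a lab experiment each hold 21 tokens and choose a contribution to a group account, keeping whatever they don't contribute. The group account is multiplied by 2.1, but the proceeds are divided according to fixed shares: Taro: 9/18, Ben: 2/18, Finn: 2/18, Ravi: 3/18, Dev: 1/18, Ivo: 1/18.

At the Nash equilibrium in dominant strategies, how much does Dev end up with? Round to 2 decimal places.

For player j, contributing a unit is worthwhile iff 2.1 × (j's share) ≥ 1, i.e. iff j's share is at least 0.4762.
Taro alone (share 9/18) is above the threshold, contributing 21; the remaining 5 contribute 0. Total contributed: 21.
Dev keeps 21 and receives 2.1 × 21 × 1/18 = 2.45 from the group account, for a payoff of 23.45.

23.45 tokens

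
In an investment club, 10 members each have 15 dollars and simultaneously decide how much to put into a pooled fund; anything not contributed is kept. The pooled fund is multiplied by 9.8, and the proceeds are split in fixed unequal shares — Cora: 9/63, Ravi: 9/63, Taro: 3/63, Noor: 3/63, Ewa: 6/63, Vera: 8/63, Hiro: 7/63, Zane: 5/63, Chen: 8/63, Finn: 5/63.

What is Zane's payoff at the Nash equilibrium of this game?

For player j, contributing a unit is worthwhile iff 9.8 × (j's share) ≥ 1, i.e. iff j's share is at least 0.1020.
Cora, Ravi, Vera, Hiro and Chen are above the threshold, contributing 15 each; the remaining 5 contribute 0. Total contributed: 75.
Zane keeps 15 and receives 9.8 × 75 × 5/63 = 58.33 from the pooled fund, for a payoff of 73.33.

73.33 dollars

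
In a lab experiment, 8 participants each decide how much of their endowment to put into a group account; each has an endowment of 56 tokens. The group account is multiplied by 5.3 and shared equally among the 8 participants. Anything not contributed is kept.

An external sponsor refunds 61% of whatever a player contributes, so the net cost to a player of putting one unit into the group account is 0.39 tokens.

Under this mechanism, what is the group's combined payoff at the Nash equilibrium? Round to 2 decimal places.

With the mechanism, a contributed unit returns (5.3/8) / 0.39 = 1.6987 per unit of net cost to the contributor — now above 1 — so contributing fully is weakly dominant for every player.
So the Nash equilibrium is full contribution by all 8; the group earns 8 × (56 × 0.61 + 5.3 × 56) = 2647.68.

2647.68 tokens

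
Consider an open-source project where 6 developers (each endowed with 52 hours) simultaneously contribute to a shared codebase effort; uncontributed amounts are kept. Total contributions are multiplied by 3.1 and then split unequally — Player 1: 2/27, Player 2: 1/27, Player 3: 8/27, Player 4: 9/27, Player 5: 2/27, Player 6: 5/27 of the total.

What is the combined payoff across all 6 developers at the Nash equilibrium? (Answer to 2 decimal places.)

Each unit j contributes comes back to j as 3.1 × (j's share), so j prefers to contribute only if that share exceeds 1/3.1 = 0.3226; otherwise keeping the unit dominates.
Player 4 alone (share 9/27) is above the threshold, contributing 52; the remaining 5 contribute 0. Total contributed: 52.
The shared codebase effort pays out 3.1 × 52 = 161.20 in total (split across the unequal shares, but the aggregate is all that matters for the group sum).
The 5 free-riders keep 52 each, adding 260. Group total = 260 + 161.20 = 421.20.

421.20 hours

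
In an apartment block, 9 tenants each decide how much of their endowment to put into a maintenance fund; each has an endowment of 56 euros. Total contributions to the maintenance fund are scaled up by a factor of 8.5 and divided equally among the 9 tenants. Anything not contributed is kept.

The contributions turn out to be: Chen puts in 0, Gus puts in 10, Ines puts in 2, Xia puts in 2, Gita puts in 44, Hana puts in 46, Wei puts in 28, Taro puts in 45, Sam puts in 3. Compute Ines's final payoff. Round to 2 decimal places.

224.00 euros

Total contributed: 0 + 10 + 2 + 2 + 44 + 46 + 28 + 45 + 3 = 180.
Each receives 8.5 × 180 / 9 = 170.00 from the maintenance fund.
Ines keeps 56 − 2 = 54, so Ines's payoff is 54 + 170.00 = 224.00.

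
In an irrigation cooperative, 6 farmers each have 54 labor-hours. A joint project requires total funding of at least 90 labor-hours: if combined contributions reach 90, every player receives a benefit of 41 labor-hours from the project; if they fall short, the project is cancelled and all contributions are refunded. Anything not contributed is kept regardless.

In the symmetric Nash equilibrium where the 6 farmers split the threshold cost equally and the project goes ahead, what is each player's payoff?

80 labor-hours

Equal share of the threshold: 90/6 = 15.
At this profile no one gains by cutting their contribution: any cut drops the total below 90, the project is cancelled, contributions are refunded, and the deviator ends with 54, which is less than 54 − 15 + 41 = 80. Contributing more than 15 just wastes the excess. So contributing exactly 15 is a best response.
Each player's payoff: 54 − 15 + 41 = 80.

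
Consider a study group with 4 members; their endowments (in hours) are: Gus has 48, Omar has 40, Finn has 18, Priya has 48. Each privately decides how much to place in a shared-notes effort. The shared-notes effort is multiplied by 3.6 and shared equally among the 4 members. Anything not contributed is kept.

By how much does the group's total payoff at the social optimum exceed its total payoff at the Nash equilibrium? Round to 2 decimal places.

The private return per contributed unit is 3.6/4 = 0.9000 < 1 for every player regardless of endowment, so the Nash equilibrium is zero contribution and the group total is Σ E_j = 48 + 40 + 18 + 48 = 154.
Each contributed unit returns 3.600 to the group, so the social optimum is full contribution by everyone: group total = 3.600 × 154 = 554.40.
Efficiency loss = (3.600 − 1) × 154 = 400.40.

400.40 hours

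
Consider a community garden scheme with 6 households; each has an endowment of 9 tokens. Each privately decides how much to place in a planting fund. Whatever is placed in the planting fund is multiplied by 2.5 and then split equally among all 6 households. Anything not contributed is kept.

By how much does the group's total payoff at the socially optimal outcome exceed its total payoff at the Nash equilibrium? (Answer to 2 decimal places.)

81.00 tokens

Each contributed unit returns 2.5/6 = 0.4167 to its contributor — below 1 — so contributing 0 is dominant for every player. At the Nash equilibrium everyone keeps their 9, and the group total is 6 × 9 = 54.
Each contributed unit returns 2.500 to the group as a whole (0.4167 to each of 6 players), which exceeds 1, so the social optimum is full contribution: group total = 2.500 × 54 = 135.00.
Efficiency loss = 135.00 − 54 = 81.00.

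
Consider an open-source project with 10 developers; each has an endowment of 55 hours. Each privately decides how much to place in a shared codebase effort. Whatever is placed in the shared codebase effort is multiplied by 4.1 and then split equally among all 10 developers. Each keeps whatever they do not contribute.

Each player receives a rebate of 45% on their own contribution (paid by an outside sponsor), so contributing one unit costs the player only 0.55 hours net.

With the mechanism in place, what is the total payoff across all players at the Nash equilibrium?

550.00 hours

Even with the mechanism, each unit contributed returns only (4.1/10) / 0.55 = 0.7455 per unit of net cost, so contributing nothing is still dominant.
Everyone keeps their endowment and the group total is 10 × 55 = 550.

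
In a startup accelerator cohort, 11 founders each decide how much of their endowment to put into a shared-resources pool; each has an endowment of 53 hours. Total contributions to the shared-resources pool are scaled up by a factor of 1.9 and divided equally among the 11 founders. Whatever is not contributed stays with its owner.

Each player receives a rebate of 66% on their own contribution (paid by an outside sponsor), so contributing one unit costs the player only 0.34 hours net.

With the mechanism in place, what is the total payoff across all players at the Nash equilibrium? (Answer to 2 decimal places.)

The effective private return is (1.9/11) / 0.34 = 0.5080, which is still under 1, so the mechanism doesn't change anyone's dominant strategy: zero contribution.
Everyone keeps their endowment and the group total is 11 × 53 = 583.

583.00 hours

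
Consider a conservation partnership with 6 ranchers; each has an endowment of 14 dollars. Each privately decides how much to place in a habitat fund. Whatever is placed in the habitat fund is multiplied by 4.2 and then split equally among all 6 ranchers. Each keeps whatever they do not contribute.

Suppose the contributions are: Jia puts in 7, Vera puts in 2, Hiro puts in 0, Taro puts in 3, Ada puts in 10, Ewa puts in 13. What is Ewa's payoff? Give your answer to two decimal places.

25.50 dollars

Total contributed: 7 + 2 + 0 + 3 + 10 + 13 = 35.
Each receives 4.2 × 35 / 6 = 24.50 from the habitat fund.
Ewa keeps 14 − 13 = 1, so Ewa's payoff is 1 + 24.50 = 25.50.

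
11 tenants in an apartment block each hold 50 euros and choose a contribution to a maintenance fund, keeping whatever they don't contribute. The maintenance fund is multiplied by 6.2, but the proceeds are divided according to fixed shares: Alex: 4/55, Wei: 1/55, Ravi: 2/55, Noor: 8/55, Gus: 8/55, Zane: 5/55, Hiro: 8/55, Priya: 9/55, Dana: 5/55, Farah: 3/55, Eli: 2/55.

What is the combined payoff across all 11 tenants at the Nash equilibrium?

810.00 euros

A player with share s gets back 6.2·s per unit contributed, so full contribution is dominant for anyone with s > 1/6.2 = 0.1613 and zero contribution is dominant for anyone below.
Only Priya (9/55) clears that bar, contributing 50; the remaining 10 contribute 0. Total contributed: 50.
The maintenance fund pays out 6.2 × 50 = 310.00 in total (split across the unequal shares, but the aggregate is all that matters for the group sum).
The 10 free-riders keep 50 each, adding 500. Group total = 500 + 310.00 = 810.00.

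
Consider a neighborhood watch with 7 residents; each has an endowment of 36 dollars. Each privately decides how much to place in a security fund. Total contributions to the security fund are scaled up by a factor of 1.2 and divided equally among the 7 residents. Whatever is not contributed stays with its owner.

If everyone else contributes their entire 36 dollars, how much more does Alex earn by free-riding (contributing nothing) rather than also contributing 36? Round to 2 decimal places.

29.83 dollars

Switching from a contribution of 36 to 0 lets Alex keep an extra 36 dollars, but lowers the security fund by 36, which costs Alex their own share of that drop: 1.2/7 × 36 = 6.17.
Net gain = 36 − 6.17 = 29.83. The private return per contributed unit (0.1714) is below 1, so free-riding is indeed the best response regardless of what the others do.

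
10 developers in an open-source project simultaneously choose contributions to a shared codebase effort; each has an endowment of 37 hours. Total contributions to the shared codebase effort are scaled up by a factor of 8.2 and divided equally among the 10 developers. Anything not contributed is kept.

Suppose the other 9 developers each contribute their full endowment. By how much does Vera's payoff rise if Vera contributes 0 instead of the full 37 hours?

6.66 hours

Switching from a contribution of 37 to 0 lets Vera keep an extra 37 hours, but lowers the shared codebase effort by 37, which costs Vera their own share of that drop: 8.2/10 × 37 = 30.34.
Net gain = 37 − 30.34 = 6.66. The private return per contributed unit (0.8200) is below 1, so free-riding is indeed the best response regardless of what the others do.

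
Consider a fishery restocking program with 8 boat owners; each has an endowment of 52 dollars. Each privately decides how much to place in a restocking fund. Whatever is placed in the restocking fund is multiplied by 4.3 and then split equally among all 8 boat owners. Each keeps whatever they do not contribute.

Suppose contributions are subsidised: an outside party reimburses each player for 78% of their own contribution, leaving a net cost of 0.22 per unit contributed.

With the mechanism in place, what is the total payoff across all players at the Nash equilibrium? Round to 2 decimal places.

Under the mechanism each unit contributed yields (4.3/8) / 0.22 = 2.4432 back to its contributor per unit of net cost, which exceeds 1, making full contribution the dominant choice for everyone.
At the Nash equilibrium everyone contributes 52. Group total payoff = 8 × (52 × 0.78 + 4.3 × 52) = 2113.28.

2113.28 dollars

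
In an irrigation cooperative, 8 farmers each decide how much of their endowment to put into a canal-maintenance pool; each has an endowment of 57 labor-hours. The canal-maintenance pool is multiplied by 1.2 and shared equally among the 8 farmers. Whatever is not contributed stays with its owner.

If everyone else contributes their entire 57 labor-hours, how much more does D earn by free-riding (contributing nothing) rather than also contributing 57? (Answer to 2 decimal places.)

Switching from a contribution of 57 to 0 lets D keep an extra 57 labor-hours, but lowers the canal-maintenance pool by 57, which costs D their own share of that drop: 1.2/8 × 57 = 8.55.
Net gain = 57 − 8.55 = 48.45. The private return per contributed unit (0.1500) is below 1, so free-riding is indeed the best response regardless of what the others do.

48.45 labor-hours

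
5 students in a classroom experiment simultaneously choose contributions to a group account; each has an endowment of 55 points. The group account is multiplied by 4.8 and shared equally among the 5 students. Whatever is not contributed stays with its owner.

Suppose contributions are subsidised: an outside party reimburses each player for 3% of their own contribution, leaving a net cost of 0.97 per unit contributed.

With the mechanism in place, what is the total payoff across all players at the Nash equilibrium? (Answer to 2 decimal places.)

275.00 points

Even with the mechanism, each unit contributed returns only (4.8/5) / 0.97 = 0.9897 per unit of net cost, so contributing nothing is still dominant.
Everyone keeps their endowment and the group total is 5 × 55 = 275.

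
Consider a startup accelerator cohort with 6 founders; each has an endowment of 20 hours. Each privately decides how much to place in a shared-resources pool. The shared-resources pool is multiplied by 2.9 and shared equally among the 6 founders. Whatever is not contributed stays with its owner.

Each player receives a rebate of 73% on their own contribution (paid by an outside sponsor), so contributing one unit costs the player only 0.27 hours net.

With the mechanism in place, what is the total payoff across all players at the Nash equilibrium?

435.60 hours

The effective private return per unit is now (2.9/6) / 0.27 = 1.7901 > 1, so every player's dominant strategy flips to full contribution.
At the Nash equilibrium everyone contributes 20. Group total payoff = 6 × (20 × 0.73 + 2.9 × 20) = 435.60.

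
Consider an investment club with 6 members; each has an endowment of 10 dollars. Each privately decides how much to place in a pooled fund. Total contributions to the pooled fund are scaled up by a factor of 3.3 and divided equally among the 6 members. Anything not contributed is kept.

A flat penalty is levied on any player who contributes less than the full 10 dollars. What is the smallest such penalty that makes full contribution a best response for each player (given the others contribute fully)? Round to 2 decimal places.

4.50 dollars

Given the others contribute fully, the best deviation is to contribute 0 (any partial contribution still incurs the fine and gives up units whose private return 0.5500 is below 1).
Deviating from 10 to 0 saves 10 dollars but forfeits the deviator's share of the drop in the pooled fund: 3.3/6 × 10 = 5.50.
So the deviation gain is 10 − 5.50 = 4.50, and the fine must be at least 4.50 dollars to wipe it out.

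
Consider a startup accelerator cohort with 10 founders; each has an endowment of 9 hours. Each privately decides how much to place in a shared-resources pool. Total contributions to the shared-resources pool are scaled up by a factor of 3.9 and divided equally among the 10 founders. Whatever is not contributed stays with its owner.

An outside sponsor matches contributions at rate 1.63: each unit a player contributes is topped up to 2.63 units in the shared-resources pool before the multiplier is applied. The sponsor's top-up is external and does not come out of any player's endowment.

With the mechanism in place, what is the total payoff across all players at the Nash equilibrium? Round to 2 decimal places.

923.13 hours

With the mechanism, a contributed unit returns 3.9 × 2.63 / 10 = 1.0257 per unit of net cost to the contributor — now above 1 — so contributing fully is weakly dominant for every player.
So the Nash equilibrium is full contribution by all 10; the group earns 3.9 × 2.63 × 90 = 923.13.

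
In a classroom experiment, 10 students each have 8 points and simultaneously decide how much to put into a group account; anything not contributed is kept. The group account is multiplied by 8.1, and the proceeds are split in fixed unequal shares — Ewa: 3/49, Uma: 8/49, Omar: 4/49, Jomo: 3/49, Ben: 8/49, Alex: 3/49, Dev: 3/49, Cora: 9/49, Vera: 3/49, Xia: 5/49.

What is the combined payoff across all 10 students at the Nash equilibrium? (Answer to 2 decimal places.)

250.40 points

For player j, contributing a unit is worthwhile iff 8.1 × (j's share) ≥ 1, i.e. iff j's share is at least 0.1235.
Uma, Ben and Cora clear that bar, contributing 8 each; the remaining 7 contribute 0. Total contributed: 24.
The group account pays out 8.1 × 24 = 194.40 in total (split across the unequal shares, but the aggregate is all that matters for the group sum).
The 7 free-riders keep 8 each, adding 56. Group total = 56 + 194.40 = 250.40.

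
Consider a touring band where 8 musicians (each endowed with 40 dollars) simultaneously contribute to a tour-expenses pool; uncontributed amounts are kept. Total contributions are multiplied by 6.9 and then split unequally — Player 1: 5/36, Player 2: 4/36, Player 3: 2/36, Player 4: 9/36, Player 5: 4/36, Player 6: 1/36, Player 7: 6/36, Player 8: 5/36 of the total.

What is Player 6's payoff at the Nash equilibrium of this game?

A player with share s gets back 6.9·s per unit contributed, so full contribution is dominant for anyone with s > 1/6.9 = 0.1449 and zero contribution is dominant for anyone below.
The shares above 0.1449 belong to Player 4 and Player 7, contributing 40 each; the remaining 6 contribute 0. Total contributed: 80.
Player 6 keeps 40 and receives 6.9 × 80 × 1/36 = 15.33 from the tour-expenses pool, for a payoff of 55.33.

55.33 dollars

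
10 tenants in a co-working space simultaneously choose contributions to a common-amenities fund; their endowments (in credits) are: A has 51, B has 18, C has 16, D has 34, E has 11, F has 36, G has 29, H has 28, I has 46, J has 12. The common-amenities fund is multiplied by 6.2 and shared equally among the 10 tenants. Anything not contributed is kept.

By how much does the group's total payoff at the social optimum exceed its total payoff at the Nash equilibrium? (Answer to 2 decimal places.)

1461.20 credits

The private return per contributed unit is 6.2/10 = 0.6200 < 1 for every player regardless of endowment, so the Nash equilibrium is zero contribution and the group total is Σ E_j = 51 + 18 + 16 + 34 + 11 + 36 + 29 + 28 + 46 + 12 = 281.
Each contributed unit returns 6.200 to the group, so the social optimum is full contribution by everyone: group total = 6.200 × 281 = 1742.20.
Efficiency loss = (6.200 − 1) × 281 = 1461.20.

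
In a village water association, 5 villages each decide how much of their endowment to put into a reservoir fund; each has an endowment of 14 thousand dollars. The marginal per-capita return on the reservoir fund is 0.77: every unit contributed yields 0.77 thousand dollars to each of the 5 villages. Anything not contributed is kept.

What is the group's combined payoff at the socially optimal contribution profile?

Each contributed unit returns 3.850 to the group as a whole (0.77 to each of 5 players), which exceeds 1, so the social optimum is full contribution: group total = 3.850 × 70 = 269.50.

269.50 thousand dollars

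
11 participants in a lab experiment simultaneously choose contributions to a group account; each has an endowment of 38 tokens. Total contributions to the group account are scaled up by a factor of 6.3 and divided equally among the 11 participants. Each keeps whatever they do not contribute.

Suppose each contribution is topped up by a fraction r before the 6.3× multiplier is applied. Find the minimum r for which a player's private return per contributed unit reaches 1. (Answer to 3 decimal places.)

0.746

With matching at rate r, one contributed unit becomes (1 + r) in the group account and returns 6.3 × (1 + r) / 11 to the contributor.
Setting this equal to 1: 1 + r = 11/6.3 = 1.7460.
So the minimum matching rate is r = 1.7460 − 1 = 0.746.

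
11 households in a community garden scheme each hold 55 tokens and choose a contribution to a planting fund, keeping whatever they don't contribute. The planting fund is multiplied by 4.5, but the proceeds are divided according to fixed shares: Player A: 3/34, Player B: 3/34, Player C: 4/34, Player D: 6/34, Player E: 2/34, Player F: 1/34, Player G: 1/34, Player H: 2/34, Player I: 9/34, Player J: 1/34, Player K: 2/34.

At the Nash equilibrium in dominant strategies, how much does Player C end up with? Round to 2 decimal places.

Each unit j contributes comes back to j as 4.5 × (j's share), so j prefers to contribute only if that share exceeds 1/4.5 = 0.2222; otherwise keeping the unit dominates.
Only Player I (9/34) clears that bar, contributing 55; the remaining 10 contribute 0. Total contributed: 55.
Player C keeps 55 and receives 4.5 × 55 × 4/34 = 29.12 from the planting fund, for a payoff of 84.12.

84.12 tokens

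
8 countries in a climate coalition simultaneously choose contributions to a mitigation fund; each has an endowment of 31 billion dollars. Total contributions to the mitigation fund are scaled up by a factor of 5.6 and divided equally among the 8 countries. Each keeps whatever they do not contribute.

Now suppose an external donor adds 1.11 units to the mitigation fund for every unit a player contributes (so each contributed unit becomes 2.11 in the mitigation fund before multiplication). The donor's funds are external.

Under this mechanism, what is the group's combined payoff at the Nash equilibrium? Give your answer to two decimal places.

2930.37 billion dollars

Under the mechanism each unit contributed yields 5.6 × 2.11 / 8 = 1.4770 back to its contributor per unit of net cost, which exceeds 1, making full contribution the dominant choice for everyone.
So the Nash equilibrium is full contribution by all 8; the group earns 5.6 × 2.11 × 248 = 2930.37.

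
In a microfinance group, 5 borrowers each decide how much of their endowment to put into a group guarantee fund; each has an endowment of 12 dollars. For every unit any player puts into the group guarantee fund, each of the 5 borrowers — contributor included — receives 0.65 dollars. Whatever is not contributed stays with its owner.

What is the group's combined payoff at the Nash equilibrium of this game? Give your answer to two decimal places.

The private return per contributed unit is 0.65 < 1, so contributing 0 is dominant for every player. At the Nash equilibrium everyone keeps their 12, and the group total is 5 × 12 = 60.

60.00 dollars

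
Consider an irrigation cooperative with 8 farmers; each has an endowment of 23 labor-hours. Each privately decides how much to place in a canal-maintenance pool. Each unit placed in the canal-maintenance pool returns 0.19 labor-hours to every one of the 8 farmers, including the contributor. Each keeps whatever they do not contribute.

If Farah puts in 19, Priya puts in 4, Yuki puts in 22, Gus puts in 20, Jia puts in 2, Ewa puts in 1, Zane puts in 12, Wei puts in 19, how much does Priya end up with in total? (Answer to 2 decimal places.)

Total contributed: 19 + 4 + 22 + 20 + 2 + 1 + 12 + 19 = 99.
Each receives 0.19 × 99 = 18.81 from the canal-maintenance pool.
Priya keeps 23 − 4 = 19, so Priya's payoff is 19 + 18.81 = 37.81.

37.81 labor-hours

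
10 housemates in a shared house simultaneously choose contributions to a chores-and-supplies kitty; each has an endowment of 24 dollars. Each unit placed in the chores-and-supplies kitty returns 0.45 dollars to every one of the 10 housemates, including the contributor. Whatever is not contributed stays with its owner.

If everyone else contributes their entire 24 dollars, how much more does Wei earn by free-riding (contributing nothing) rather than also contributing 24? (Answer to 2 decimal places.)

Switching from a contribution of 24 to 0 lets Wei keep an extra 24 dollars, but lowers the chores-and-supplies kitty by 24, which costs Wei their own share of that drop: 0.45 × 24 = 10.80.
Net gain = 24 − 10.80 = 13.20. The private return per contributed unit (0.45) is below 1, so free-riding is indeed the best response regardless of what the others do.

13.20 dollars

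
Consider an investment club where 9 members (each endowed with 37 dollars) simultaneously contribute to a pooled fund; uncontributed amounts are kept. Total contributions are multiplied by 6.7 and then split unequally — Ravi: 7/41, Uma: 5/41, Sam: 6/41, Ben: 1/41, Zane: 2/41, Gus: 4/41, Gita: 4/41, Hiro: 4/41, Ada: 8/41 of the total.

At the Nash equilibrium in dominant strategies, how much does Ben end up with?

A player with share s gets back 6.7·s per unit contributed, so full contribution is dominant for anyone with s > 1/6.7 = 0.1493 and zero contribution is dominant for anyone below.
Ravi and Ada are above the threshold, contributing 37 each; the remaining 7 contribute 0. Total contributed: 74.
Ben keeps 37 and receives 6.7 × 74 × 1/41 = 12.09 from the pooled fund, for a payoff of 49.09.

49.09 dollars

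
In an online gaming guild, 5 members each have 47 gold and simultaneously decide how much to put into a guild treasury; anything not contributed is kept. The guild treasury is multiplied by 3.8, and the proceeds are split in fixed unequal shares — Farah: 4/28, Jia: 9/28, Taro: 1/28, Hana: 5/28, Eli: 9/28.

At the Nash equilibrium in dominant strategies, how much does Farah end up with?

98.03 gold

A player with share s gets back 3.8·s per unit contributed, so full contribution is dominant for anyone with s > 1/3.8 = 0.2632 and zero contribution is dominant for anyone below.
The shares above 0.2632 belong to Jia and Eli, contributing 47 each; the remaining 3 contribute 0. Total contributed: 94.
Farah keeps 47 and receives 3.8 × 94 × 4/28 = 51.03 from the guild treasury, for a payoff of 98.03.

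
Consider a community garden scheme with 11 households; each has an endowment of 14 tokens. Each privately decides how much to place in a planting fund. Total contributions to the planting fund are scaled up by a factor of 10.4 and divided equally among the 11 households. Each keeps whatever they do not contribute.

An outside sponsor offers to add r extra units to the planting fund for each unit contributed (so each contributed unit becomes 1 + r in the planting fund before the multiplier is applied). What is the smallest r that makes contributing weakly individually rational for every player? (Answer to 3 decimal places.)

0.058

With matching at rate r, one contributed unit becomes (1 + r) in the planting fund and returns 10.4 × (1 + r) / 11 to the contributor.
Setting this equal to 1: 1 + r = 11/10.4 = 1.0577.
So the minimum matching rate is r = 1.0577 − 1 = 0.058.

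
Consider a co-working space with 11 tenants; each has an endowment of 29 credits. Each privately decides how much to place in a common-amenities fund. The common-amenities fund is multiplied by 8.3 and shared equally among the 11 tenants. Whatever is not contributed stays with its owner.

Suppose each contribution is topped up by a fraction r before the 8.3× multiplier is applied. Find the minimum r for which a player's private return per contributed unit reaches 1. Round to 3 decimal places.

0.325

With matching at rate r, one contributed unit becomes (1 + r) in the common-amenities fund and returns 8.3 × (1 + r) / 11 to the contributor.
Setting this equal to 1: 1 + r = 11/8.3 = 1.3253.
So the minimum matching rate is r = 1.3253 − 1 = 0.325.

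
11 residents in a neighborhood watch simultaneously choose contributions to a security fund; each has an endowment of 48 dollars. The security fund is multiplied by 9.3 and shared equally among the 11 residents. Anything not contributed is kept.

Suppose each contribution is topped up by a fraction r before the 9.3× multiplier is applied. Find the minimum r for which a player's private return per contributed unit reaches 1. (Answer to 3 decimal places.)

0.183

With matching at rate r, one contributed unit becomes (1 + r) in the security fund and returns 9.3 × (1 + r) / 11 to the contributor.
Setting this equal to 1: 1 + r = 11/9.3 = 1.1828.
So the minimum matching rate is r = 1.1828 − 1 = 0.183.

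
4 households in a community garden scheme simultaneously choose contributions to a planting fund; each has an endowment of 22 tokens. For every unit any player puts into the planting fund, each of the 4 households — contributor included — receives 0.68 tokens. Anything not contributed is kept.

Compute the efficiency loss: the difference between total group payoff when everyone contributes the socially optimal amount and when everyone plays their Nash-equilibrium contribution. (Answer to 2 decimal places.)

The private return per contributed unit is 0.68 < 1, so contributing 0 is dominant for every player. At the Nash equilibrium everyone keeps their 22, and the group total is 4 × 22 = 88.
Each contributed unit returns 2.720 to the group as a whole (0.68 to each of 4 players), which exceeds 1, so the social optimum is full contribution: group total = 2.720 × 88 = 239.36.
Efficiency loss = 239.36 − 88 = 151.36.

151.36 tokens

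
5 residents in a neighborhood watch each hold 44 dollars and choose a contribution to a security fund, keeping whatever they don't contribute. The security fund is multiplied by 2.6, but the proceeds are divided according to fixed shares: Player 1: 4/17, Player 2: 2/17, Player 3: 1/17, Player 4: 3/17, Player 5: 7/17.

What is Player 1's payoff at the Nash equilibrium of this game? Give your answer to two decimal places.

Player j's private return per contributed unit is 2.6 × (j's share). Contributing is weakly dominant for j when that share is at least 1/2.6 = 0.3846, and contributing 0 is dominant otherwise.
Player 5 alone (share 7/17) is above the threshold, contributing 44; the remaining 4 contribute 0. Total contributed: 44.
Player 1 keeps 44 and receives 2.6 × 44 × 4/17 = 26.92 from the security fund, for a payoff of 70.92.

70.92 dollars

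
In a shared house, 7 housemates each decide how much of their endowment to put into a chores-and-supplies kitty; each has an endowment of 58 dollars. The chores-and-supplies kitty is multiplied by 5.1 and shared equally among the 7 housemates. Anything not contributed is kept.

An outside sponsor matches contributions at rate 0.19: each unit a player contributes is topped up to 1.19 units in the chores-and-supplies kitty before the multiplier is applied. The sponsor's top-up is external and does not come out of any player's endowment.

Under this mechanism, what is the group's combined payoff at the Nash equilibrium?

With the mechanism, a contributed unit returns 5.1 × 1.19 / 7 = 0.8670 per unit of net cost — still below 1 — so contributing 0 remains dominant for every player.
At the Nash equilibrium no one contributes; group total payoff = 7 × 58 = 406.

406.00 dollars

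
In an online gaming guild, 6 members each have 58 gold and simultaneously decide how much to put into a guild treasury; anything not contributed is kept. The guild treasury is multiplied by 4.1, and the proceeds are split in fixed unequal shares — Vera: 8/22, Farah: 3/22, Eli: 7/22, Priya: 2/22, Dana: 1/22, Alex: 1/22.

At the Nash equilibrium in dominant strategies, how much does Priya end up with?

101.24 gold

Each unit j contributes comes back to j as 4.1 × (j's share), so j prefers to contribute only if that share exceeds 1/4.1 = 0.2439; otherwise keeping the unit dominates.
Vera and Eli are above the threshold, contributing 58 each; the remaining 4 contribute 0. Total contributed: 116.
Priya keeps 58 and receives 4.1 × 116 × 2/22 = 43.24 from the guild treasury, for a payoff of 101.24.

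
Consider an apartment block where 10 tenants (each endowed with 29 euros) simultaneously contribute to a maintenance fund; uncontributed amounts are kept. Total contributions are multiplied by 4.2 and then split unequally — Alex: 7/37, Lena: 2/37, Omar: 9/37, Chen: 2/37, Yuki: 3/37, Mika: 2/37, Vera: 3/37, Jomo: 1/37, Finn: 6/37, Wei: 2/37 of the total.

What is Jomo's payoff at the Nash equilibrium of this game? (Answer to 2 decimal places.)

32.29 euros

A player with share s gets back 4.2·s per unit contributed, so full contribution is dominant for anyone with s > 1/4.2 = 0.2381 and zero contribution is dominant for anyone below.
Omar alone (share 9/37) is above the threshold, contributing 29; the remaining 9 contribute 0. Total contributed: 29.
Jomo keeps 29 and receives 4.2 × 29 × 1/37 = 3.29 from the maintenance fund, for a payoff of 32.29.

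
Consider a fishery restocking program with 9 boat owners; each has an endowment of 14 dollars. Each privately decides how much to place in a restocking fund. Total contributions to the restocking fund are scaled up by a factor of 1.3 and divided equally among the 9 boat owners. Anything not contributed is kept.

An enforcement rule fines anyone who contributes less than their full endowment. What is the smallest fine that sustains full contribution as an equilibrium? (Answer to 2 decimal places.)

Given the others contribute fully, the best deviation is to contribute 0 (any partial contribution still incurs the fine and gives up units whose private return 0.1444 is below 1).
Deviating from 14 to 0 saves 14 dollars but forfeits the deviator's share of the drop in the restocking fund: 1.3/9 × 14 = 2.02.
So the deviation gain is 14 − 2.02 = 11.98, and the fine must be at least 11.98 dollars to wipe it out.

11.98 dollars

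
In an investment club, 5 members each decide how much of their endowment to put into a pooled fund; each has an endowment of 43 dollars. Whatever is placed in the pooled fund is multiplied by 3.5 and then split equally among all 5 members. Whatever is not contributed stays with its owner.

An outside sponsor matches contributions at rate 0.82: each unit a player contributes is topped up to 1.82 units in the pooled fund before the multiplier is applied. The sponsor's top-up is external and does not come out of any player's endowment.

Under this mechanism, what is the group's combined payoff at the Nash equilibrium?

1369.55 dollars

Under the mechanism each unit contributed yields 3.5 × 1.82 / 5 = 1.2740 back to its contributor per unit of net cost, which exceeds 1, making full contribution the dominant choice for everyone.
So the Nash equilibrium is full contribution by all 5; the group earns 3.5 × 1.82 × 215 = 1369.55.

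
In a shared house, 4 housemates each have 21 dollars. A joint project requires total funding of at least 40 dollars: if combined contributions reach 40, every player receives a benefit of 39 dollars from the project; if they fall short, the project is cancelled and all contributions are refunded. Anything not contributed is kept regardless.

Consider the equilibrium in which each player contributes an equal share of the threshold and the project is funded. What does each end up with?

Equal share of the threshold: 40/4 = 10.
At this profile no one gains by cutting their contribution: any cut drops the total below 40, the project is cancelled, contributions are refunded, and the deviator ends with 21, which is less than 21 − 10 + 39 = 50. Contributing more than 10 just wastes the excess. So contributing exactly 10 is a best response.
Each player's payoff: 21 − 10 + 39 = 50.

50 dollars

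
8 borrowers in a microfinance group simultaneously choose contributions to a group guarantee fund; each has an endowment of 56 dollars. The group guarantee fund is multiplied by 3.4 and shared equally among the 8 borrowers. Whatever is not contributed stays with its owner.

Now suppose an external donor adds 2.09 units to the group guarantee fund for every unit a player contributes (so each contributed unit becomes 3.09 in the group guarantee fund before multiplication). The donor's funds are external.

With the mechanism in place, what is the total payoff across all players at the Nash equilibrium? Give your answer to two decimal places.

Under the mechanism each unit contributed yields 3.4 × 3.09 / 8 = 1.3133 back to its contributor per unit of net cost, which exceeds 1, making full contribution the dominant choice for everyone.
At the Nash equilibrium everyone contributes 56. Group total payoff = 3.4 × 3.09 × 448 = 4706.69.

4706.69 dollars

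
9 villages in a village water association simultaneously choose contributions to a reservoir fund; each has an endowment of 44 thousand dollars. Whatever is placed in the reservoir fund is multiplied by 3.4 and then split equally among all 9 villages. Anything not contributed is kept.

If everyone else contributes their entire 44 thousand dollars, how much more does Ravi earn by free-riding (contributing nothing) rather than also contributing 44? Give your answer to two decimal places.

Switching from a contribution of 44 to 0 lets Ravi keep an extra 44 thousand dollars, but lowers the reservoir fund by 44, which costs Ravi their own share of that drop: 3.4/9 × 44 = 16.62.
Net gain = 44 − 16.62 = 27.38. The private return per contributed unit (0.3778) is below 1, so free-riding is indeed the best response regardless of what the others do.

27.38 thousand dollars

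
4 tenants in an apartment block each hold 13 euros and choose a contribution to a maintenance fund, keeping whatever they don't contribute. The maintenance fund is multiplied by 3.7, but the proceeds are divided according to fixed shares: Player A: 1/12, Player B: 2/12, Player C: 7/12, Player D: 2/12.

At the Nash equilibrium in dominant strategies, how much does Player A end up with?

Each unit j contributes comes back to j as 3.7 × (j's share), so j prefers to contribute only if that share exceeds 1/3.7 = 0.2703; otherwise keeping the unit dominates.
The only share above 0.2703 is Player C's 7/12, contributing 13; the remaining 3 contribute 0. Total contributed: 13.
Player A keeps 13 and receives 3.7 × 13 × 1/12 = 4.01 from the maintenance fund, for a payoff of 17.01.

17.01 euros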